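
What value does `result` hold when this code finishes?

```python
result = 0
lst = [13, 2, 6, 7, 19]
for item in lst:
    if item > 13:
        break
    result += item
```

Let's trace through this code step by step.

Initialize: result = 0
Initialize: lst = [13, 2, 6, 7, 19]
Entering loop: for item in lst:

After execution: result = 28
28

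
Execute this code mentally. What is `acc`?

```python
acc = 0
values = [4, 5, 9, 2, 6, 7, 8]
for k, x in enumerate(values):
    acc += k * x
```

Let's trace through this code step by step.

Initialize: acc = 0
Initialize: values = [4, 5, 9, 2, 6, 7, 8]
Entering loop: for k, x in enumerate(values):

After execution: acc = 136
136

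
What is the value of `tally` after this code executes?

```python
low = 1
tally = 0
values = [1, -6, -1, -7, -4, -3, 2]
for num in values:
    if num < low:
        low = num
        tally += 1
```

Let's trace through this code step by step.

Initialize: low = 1
Initialize: tally = 0
Initialize: values = [1, -6, -1, -7, -4, -3, 2]
Entering loop: for num in values:

After execution: tally = 2
2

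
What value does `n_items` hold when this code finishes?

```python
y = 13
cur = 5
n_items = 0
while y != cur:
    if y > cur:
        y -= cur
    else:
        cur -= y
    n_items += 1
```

Let's trace through this code step by step.

Initialize: y = 13
Initialize: cur = 5
Initialize: n_items = 0
Entering loop: while y != cur:

After execution: n_items = 5
5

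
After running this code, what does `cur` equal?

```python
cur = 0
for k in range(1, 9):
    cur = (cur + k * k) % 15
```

Let's trace through this code step by step.

Initialize: cur = 0
Entering loop: for k in range(1, 9):

After execution: cur = 9
9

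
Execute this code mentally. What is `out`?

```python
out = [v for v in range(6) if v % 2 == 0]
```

Let's trace through this code step by step.

Initialize: out = [v for v in range(6) if v % 2 == 0]

After execution: out = [0, 2, 4]
[0, 2, 4]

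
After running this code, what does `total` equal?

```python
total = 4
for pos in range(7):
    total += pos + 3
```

Let's trace through this code step by step.

Initialize: total = 4
Entering loop: for pos in range(7):

After execution: total = 46
46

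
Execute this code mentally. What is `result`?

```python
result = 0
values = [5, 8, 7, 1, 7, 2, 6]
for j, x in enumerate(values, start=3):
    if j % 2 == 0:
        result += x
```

Let's trace through this code step by step.

Initialize: result = 0
Initialize: values = [5, 8, 7, 1, 7, 2, 6]
Entering loop: for j, x in enumerate(values, start=3):

After execution: result = 11
11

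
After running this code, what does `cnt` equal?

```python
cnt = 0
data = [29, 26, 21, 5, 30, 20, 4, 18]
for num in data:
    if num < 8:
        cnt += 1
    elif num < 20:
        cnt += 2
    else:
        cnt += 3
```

Let's trace through this code step by step.

Initialize: cnt = 0
Initialize: data = [29, 26, 21, 5, 30, 20, 4, 18]
Entering loop: for num in data:

After execution: cnt = 19
19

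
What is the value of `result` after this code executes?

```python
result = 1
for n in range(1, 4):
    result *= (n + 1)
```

Let's trace through this code step by step.

Initialize: result = 1
Entering loop: for n in range(1, 4):

After execution: result = 24
24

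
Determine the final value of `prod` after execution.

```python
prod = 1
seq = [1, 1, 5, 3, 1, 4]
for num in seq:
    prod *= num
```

Let's trace through this code step by step.

Initialize: prod = 1
Initialize: seq = [1, 1, 5, 3, 1, 4]
Entering loop: for num in seq:

After execution: prod = 60
60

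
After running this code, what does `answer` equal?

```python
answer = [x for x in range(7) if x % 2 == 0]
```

Let's trace through this code step by step.

Initialize: answer = [x for x in range(7) if x % 2 == 0]

After execution: answer = [0, 2, 4, 6]
[0, 2, 4, 6]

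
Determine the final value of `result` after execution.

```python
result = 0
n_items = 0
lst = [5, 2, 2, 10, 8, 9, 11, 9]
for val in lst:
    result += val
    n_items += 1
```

Let's trace through this code step by step.

Initialize: result = 0
Initialize: n_items = 0
Initialize: lst = [5, 2, 2, 10, 8, 9, 11, 9]
Entering loop: for val in lst:

After execution: result = 56
56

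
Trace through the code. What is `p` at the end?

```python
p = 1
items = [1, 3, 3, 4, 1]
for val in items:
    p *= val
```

Let's trace through this code step by step.

Initialize: p = 1
Initialize: items = [1, 3, 3, 4, 1]
Entering loop: for val in items:

After execution: p = 36
36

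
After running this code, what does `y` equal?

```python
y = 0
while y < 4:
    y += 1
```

Let's trace through this code step by step.

Initialize: y = 0
Entering loop: while y < 4:

After execution: y = 4
4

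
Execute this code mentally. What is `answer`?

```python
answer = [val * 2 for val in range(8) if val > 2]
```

Let's trace through this code step by step.

Initialize: answer = [val * 2 for val in range(8) if val > 2]

After execution: answer = [6, 8, 10, 12, 14]
[6, 8, 10, 12, 14]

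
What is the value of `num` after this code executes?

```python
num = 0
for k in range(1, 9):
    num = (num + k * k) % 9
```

Let's trace through this code step by step.

Initialize: num = 0
Entering loop: for k in range(1, 9):

After execution: num = 6
6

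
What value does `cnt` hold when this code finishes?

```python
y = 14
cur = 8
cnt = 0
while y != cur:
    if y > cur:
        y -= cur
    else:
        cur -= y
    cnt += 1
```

Let's trace through this code step by step.

Initialize: y = 14
Initialize: cur = 8
Initialize: cnt = 0
Entering loop: while y != cur:

After execution: cnt = 4
4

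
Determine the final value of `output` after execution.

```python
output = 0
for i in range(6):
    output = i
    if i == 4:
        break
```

Let's trace through this code step by step.

Initialize: output = 0
Entering loop: for i in range(6):

After execution: output = 4
4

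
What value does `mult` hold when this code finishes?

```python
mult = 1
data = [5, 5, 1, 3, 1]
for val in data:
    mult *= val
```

Let's trace through this code step by step.

Initialize: mult = 1
Initialize: data = [5, 5, 1, 3, 1]
Entering loop: for val in data:

After execution: mult = 75
75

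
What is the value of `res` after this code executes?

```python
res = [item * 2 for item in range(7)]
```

Let's trace through this code step by step.

Initialize: res = [item * 2 for item in range(7)]

After execution: res = [0, 2, 4, 6, 8, 10, 12]
[0, 2, 4, 6, 8, 10, 12]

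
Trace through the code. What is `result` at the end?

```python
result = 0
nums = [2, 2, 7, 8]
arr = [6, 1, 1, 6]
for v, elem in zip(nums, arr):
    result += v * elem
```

Let's trace through this code step by step.

Initialize: result = 0
Initialize: nums = [2, 2, 7, 8]
Initialize: arr = [6, 1, 1, 6]
Entering loop: for v, elem in zip(nums, arr):

After execution: result = 69
69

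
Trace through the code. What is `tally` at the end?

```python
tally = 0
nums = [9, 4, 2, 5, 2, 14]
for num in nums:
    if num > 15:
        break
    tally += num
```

Let's trace through this code step by step.

Initialize: tally = 0
Initialize: nums = [9, 4, 2, 5, 2, 14]
Entering loop: for num in nums:

After execution: tally = 36
36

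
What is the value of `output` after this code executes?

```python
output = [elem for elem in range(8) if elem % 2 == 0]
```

Let's trace through this code step by step.

Initialize: output = [elem for elem in range(8) if elem % 2 == 0]

After execution: output = [0, 2, 4, 6]
[0, 2, 4, 6]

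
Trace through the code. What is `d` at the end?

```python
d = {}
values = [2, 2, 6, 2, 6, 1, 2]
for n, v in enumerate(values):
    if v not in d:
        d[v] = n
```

Let's trace through this code step by step.

Initialize: d = {}
Initialize: values = [2, 2, 6, 2, 6, 1, 2]
Entering loop: for n, v in enumerate(values):

After execution: d = {2: 0, 6: 2, 1: 5}
{2: 0, 6: 2, 1: 5}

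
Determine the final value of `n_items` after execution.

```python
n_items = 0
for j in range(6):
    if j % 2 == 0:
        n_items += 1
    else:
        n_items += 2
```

Let's trace through this code step by step.

Initialize: n_items = 0
Entering loop: for j in range(6):

After execution: n_items = 9
9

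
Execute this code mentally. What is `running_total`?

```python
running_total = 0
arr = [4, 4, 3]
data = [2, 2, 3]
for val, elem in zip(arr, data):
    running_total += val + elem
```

Let's trace through this code step by step.

Initialize: running_total = 0
Initialize: arr = [4, 4, 3]
Initialize: data = [2, 2, 3]
Entering loop: for val, elem in zip(arr, data):

After execution: running_total = 18
18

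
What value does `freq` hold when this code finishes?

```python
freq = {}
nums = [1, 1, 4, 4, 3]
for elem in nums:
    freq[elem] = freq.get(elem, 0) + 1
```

Let's trace through this code step by step.

Initialize: freq = {}
Initialize: nums = [1, 1, 4, 4, 3]
Entering loop: for elem in nums:

After execution: freq = {1: 2, 4: 2, 3: 1}
{1: 2, 4: 2, 3: 1}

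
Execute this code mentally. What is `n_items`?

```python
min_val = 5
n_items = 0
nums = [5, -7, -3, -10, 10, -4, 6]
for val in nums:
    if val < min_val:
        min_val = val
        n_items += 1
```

Let's trace through this code step by step.

Initialize: min_val = 5
Initialize: n_items = 0
Initialize: nums = [5, -7, -3, -10, 10, -4, 6]
Entering loop: for val in nums:

After execution: n_items = 2
2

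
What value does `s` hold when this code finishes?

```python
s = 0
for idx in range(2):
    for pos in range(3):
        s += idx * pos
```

Let's trace through this code step by step.

Initialize: s = 0
Entering loop: for idx in range(2):

After execution: s = 3
3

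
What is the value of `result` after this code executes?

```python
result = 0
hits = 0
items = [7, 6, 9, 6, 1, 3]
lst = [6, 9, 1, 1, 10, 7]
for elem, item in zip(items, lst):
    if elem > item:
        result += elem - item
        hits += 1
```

Let's trace through this code step by step.

Initialize: result = 0
Initialize: hits = 0
Initialize: items = [7, 6, 9, 6, 1, 3]
Initialize: lst = [6, 9, 1, 1, 10, 7]
Entering loop: for elem, item in zip(items, lst):

After execution: result = 14
14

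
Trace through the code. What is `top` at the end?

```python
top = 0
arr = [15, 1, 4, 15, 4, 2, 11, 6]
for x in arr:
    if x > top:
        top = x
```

Let's trace through this code step by step.

Initialize: top = 0
Initialize: arr = [15, 1, 4, 15, 4, 2, 11, 6]
Entering loop: for x in arr:

After execution: top = 15
15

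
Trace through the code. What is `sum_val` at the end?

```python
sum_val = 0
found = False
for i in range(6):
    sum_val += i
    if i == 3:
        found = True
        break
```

Let's trace through this code step by step.

Initialize: sum_val = 0
Initialize: found = False
Entering loop: for i in range(6):

After execution: sum_val = 6
6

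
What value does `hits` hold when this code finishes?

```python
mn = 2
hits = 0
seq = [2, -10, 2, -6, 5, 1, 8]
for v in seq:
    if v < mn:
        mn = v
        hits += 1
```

Let's trace through this code step by step.

Initialize: mn = 2
Initialize: hits = 0
Initialize: seq = [2, -10, 2, -6, 5, 1, 8]
Entering loop: for v in seq:

After execution: hits = 1
1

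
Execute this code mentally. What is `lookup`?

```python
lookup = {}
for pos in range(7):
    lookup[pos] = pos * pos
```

Let's trace through this code step by step.

Initialize: lookup = {}
Entering loop: for pos in range(7):

After execution: lookup = {0: 0, 1: 1, 2: 4, 3: 9, 4: 16, 5: 25, 6: 36}
{0: 0, 1: 1, 2: 4, 3: 9, 4: 16, 5: 25, 6: 36}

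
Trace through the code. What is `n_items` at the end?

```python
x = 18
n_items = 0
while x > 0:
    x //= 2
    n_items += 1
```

Let's trace through this code step by step.

Initialize: x = 18
Initialize: n_items = 0
Entering loop: while x > 0:

After execution: n_items = 5
5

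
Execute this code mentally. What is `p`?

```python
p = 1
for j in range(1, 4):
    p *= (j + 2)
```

Let's trace through this code step by step.

Initialize: p = 1
Entering loop: for j in range(1, 4):

After execution: p = 60
60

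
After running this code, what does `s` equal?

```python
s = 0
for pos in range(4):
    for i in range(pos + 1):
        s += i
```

Let's trace through this code step by step.

Initialize: s = 0
Entering loop: for pos in range(4):

After execution: s = 10
10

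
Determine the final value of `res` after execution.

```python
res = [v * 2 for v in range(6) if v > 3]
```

Let's trace through this code step by step.

Initialize: res = [v * 2 for v in range(6) if v > 3]

After execution: res = [8, 10]
[8, 10]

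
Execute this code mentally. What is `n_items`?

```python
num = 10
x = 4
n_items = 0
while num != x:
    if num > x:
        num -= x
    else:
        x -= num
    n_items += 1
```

Let's trace through this code step by step.

Initialize: num = 10
Initialize: x = 4
Initialize: n_items = 0
Entering loop: while num != x:

After execution: n_items = 3
3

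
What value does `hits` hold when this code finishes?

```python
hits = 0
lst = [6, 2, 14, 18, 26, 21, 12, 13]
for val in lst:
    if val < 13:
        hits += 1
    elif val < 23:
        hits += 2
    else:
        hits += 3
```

Let's trace through this code step by step.

Initialize: hits = 0
Initialize: lst = [6, 2, 14, 18, 26, 21, 12, 13]
Entering loop: for val in lst:

After execution: hits = 14
14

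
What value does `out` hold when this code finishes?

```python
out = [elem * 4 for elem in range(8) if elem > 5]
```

Let's trace through this code step by step.

Initialize: out = [elem * 4 for elem in range(8) if elem > 5]

After execution: out = [24, 28]
[24, 28]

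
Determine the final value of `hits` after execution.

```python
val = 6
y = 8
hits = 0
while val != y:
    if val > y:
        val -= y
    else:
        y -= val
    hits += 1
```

Let's trace through this code step by step.

Initialize: val = 6
Initialize: y = 8
Initialize: hits = 0
Entering loop: while val != y:

After execution: hits = 3
3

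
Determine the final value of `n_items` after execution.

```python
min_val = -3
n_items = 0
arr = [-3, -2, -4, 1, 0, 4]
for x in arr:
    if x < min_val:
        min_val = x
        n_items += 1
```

Let's trace through this code step by step.

Initialize: min_val = -3
Initialize: n_items = 0
Initialize: arr = [-3, -2, -4, 1, 0, 4]
Entering loop: for x in arr:

After execution: n_items = 1
1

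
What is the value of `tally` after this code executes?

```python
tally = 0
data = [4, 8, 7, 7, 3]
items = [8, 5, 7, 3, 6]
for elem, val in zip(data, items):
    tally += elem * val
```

Let's trace through this code step by step.

Initialize: tally = 0
Initialize: data = [4, 8, 7, 7, 3]
Initialize: items = [8, 5, 7, 3, 6]
Entering loop: for elem, val in zip(data, items):

After execution: tally = 160
160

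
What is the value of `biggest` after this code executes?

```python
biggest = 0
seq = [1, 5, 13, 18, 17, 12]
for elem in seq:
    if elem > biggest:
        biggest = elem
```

Let's trace through this code step by step.

Initialize: biggest = 0
Initialize: seq = [1, 5, 13, 18, 17, 12]
Entering loop: for elem in seq:

After execution: biggest = 18
18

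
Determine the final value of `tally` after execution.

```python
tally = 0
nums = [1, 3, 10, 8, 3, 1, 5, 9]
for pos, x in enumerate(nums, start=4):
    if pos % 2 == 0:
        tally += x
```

Let's trace through this code step by step.

Initialize: tally = 0
Initialize: nums = [1, 3, 10, 8, 3, 1, 5, 9]
Entering loop: for pos, x in enumerate(nums, start=4):

After execution: tally = 19
19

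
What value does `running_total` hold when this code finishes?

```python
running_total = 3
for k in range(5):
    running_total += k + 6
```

Let's trace through this code step by step.

Initialize: running_total = 3
Entering loop: for k in range(5):

After execution: running_total = 43
43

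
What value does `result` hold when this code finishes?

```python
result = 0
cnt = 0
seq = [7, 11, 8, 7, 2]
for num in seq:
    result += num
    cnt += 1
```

Let's trace through this code step by step.

Initialize: result = 0
Initialize: cnt = 0
Initialize: seq = [7, 11, 8, 7, 2]
Entering loop: for num in seq:

After execution: result = 35
35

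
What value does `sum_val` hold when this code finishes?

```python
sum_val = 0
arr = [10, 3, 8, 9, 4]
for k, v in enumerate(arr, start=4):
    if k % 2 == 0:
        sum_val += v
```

Let's trace through this code step by step.

Initialize: sum_val = 0
Initialize: arr = [10, 3, 8, 9, 4]
Entering loop: for k, v in enumerate(arr, start=4):

After execution: sum_val = 22
22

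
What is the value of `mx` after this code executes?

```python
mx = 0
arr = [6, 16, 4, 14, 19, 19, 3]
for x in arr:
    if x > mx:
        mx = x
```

Let's trace through this code step by step.

Initialize: mx = 0
Initialize: arr = [6, 16, 4, 14, 19, 19, 3]
Entering loop: for x in arr:

After execution: mx = 19
19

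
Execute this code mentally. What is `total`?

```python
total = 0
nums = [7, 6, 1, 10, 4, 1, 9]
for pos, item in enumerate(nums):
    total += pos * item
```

Let's trace through this code step by step.

Initialize: total = 0
Initialize: nums = [7, 6, 1, 10, 4, 1, 9]
Entering loop: for pos, item in enumerate(nums):

After execution: total = 113
113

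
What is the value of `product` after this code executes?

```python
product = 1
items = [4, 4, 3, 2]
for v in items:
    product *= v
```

Let's trace through this code step by step.

Initialize: product = 1
Initialize: items = [4, 4, 3, 2]
Entering loop: for v in items:

After execution: product = 96
96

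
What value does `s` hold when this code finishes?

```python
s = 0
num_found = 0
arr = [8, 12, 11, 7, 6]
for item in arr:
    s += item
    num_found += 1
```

Let's trace through this code step by step.

Initialize: s = 0
Initialize: num_found = 0
Initialize: arr = [8, 12, 11, 7, 6]
Entering loop: for item in arr:

After execution: s = 44
44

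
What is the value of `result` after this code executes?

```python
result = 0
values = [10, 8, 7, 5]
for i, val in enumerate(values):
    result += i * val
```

Let's trace through this code step by step.

Initialize: result = 0
Initialize: values = [10, 8, 7, 5]
Entering loop: for i, val in enumerate(values):

After execution: result = 37
37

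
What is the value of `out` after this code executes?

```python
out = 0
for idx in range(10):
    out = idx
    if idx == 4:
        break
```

Let's trace through this code step by step.

Initialize: out = 0
Entering loop: for idx in range(10):

After execution: out = 4
4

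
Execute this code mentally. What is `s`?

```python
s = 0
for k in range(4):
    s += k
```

Let's trace through this code step by step.

Initialize: s = 0
Entering loop: for k in range(4):

After execution: s = 6
6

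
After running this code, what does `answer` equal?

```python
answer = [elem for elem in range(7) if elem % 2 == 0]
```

Let's trace through this code step by step.

Initialize: answer = [elem for elem in range(7) if elem % 2 == 0]

After execution: answer = [0, 2, 4, 6]
[0, 2, 4, 6]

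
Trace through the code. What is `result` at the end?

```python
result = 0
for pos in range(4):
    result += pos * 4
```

Let's trace through this code step by step.

Initialize: result = 0
Entering loop: for pos in range(4):

After execution: result = 24
24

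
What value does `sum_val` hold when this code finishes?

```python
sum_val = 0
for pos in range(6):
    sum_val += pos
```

Let's trace through this code step by step.

Initialize: sum_val = 0
Entering loop: for pos in range(6):

After execution: sum_val = 15
15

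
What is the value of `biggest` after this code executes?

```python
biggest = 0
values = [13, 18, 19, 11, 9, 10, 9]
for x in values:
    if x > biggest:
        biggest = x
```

Let's trace through this code step by step.

Initialize: biggest = 0
Initialize: values = [13, 18, 19, 11, 9, 10, 9]
Entering loop: for x in values:

After execution: biggest = 19
19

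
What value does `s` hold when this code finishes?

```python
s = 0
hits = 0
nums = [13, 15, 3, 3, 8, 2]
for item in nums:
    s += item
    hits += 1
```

Let's trace through this code step by step.

Initialize: s = 0
Initialize: hits = 0
Initialize: nums = [13, 15, 3, 3, 8, 2]
Entering loop: for item in nums:

After execution: s = 44
44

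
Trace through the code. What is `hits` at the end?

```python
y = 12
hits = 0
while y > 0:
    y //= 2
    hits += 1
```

Let's trace through this code step by step.

Initialize: y = 12
Initialize: hits = 0
Entering loop: while y > 0:

After execution: hits = 4
4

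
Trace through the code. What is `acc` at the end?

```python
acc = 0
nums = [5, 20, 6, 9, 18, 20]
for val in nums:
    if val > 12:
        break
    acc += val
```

Let's trace through this code step by step.

Initialize: acc = 0
Initialize: nums = [5, 20, 6, 9, 18, 20]
Entering loop: for val in nums:

After execution: acc = 5
5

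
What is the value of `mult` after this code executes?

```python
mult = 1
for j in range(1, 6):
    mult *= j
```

Let's trace through this code step by step.

Initialize: mult = 1
Entering loop: for j in range(1, 6):

After execution: mult = 120
120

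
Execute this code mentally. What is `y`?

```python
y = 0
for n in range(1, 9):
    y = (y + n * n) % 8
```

Let's trace through this code step by step.

Initialize: y = 0
Entering loop: for n in range(1, 9):

After execution: y = 4
4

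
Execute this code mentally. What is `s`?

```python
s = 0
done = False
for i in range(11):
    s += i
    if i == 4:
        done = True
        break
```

Let's trace through this code step by step.

Initialize: s = 0
Initialize: done = False
Entering loop: for i in range(11):

After execution: s = 10
10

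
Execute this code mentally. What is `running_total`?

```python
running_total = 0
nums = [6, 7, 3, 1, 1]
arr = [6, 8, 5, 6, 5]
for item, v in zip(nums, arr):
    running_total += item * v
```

Let's trace through this code step by step.

Initialize: running_total = 0
Initialize: nums = [6, 7, 3, 1, 1]
Initialize: arr = [6, 8, 5, 6, 5]
Entering loop: for item, v in zip(nums, arr):

After execution: running_total = 118
118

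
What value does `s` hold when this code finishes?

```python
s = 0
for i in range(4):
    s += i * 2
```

Let's trace through this code step by step.

Initialize: s = 0
Entering loop: for i in range(4):

After execution: s = 12
12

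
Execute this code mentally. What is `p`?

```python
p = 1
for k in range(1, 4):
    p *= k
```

Let's trace through this code step by step.

Initialize: p = 1
Entering loop: for k in range(1, 4):

After execution: p = 6
6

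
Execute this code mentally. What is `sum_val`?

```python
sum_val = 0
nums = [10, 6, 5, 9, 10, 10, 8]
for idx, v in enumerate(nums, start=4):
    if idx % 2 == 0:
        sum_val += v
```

Let's trace through this code step by step.

Initialize: sum_val = 0
Initialize: nums = [10, 6, 5, 9, 10, 10, 8]
Entering loop: for idx, v in enumerate(nums, start=4):

After execution: sum_val = 33
33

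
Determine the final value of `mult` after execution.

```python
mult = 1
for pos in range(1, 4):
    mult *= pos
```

Let's trace through this code step by step.

Initialize: mult = 1
Entering loop: for pos in range(1, 4):

After execution: mult = 6
6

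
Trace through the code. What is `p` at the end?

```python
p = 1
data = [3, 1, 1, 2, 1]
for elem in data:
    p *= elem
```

Let's trace through this code step by step.

Initialize: p = 1
Initialize: data = [3, 1, 1, 2, 1]
Entering loop: for elem in data:

After execution: p = 6
6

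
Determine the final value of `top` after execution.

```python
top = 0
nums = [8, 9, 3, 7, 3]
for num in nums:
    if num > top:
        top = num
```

Let's trace through this code step by step.

Initialize: top = 0
Initialize: nums = [8, 9, 3, 7, 3]
Entering loop: for num in nums:

After execution: top = 9
9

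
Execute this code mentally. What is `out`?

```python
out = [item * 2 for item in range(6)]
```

Let's trace through this code step by step.

Initialize: out = [item * 2 for item in range(6)]

After execution: out = [0, 2, 4, 6, 8, 10]
[0, 2, 4, 6, 8, 10]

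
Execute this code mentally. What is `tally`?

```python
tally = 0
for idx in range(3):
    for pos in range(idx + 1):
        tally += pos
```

Let's trace through this code step by step.

Initialize: tally = 0
Entering loop: for idx in range(3):

After execution: tally = 4
4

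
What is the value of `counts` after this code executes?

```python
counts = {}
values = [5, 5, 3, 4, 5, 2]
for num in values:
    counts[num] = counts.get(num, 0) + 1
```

Let's trace through this code step by step.

Initialize: counts = {}
Initialize: values = [5, 5, 3, 4, 5, 2]
Entering loop: for num in values:

After execution: counts = {5: 3, 3: 1, 4: 1, 2: 1}
{5: 3, 3: 1, 4: 1, 2: 1}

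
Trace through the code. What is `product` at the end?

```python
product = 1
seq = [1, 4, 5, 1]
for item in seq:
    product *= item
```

Let's trace through this code step by step.

Initialize: product = 1
Initialize: seq = [1, 4, 5, 1]
Entering loop: for item in seq:

After execution: product = 20
20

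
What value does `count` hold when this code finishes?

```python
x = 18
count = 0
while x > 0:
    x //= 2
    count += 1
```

Let's trace through this code step by step.

Initialize: x = 18
Initialize: count = 0
Entering loop: while x > 0:

After execution: count = 5
5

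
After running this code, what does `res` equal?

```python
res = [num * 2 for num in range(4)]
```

Let's trace through this code step by step.

Initialize: res = [num * 2 for num in range(4)]

After execution: res = [0, 2, 4, 6]
[0, 2, 4, 6]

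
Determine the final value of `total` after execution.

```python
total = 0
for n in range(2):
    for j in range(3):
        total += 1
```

Let's trace through this code step by step.

Initialize: total = 0
Entering loop: for n in range(2):

After execution: total = 6
6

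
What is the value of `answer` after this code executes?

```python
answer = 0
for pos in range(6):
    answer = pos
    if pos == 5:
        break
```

Let's trace through this code step by step.

Initialize: answer = 0
Entering loop: for pos in range(6):

After execution: answer = 5
5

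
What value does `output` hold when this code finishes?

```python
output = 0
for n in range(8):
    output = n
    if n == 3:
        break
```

Let's trace through this code step by step.

Initialize: output = 0
Entering loop: for n in range(8):

After execution: output = 3
3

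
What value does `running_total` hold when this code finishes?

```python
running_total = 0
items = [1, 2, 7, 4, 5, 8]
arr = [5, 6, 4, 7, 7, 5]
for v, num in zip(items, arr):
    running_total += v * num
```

Let's trace through this code step by step.

Initialize: running_total = 0
Initialize: items = [1, 2, 7, 4, 5, 8]
Initialize: arr = [5, 6, 4, 7, 7, 5]
Entering loop: for v, num in zip(items, arr):

After execution: running_total = 148
148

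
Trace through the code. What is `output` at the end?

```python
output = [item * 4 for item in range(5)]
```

Let's trace through this code step by step.

Initialize: output = [item * 4 for item in range(5)]

After execution: output = [0, 4, 8, 12, 16]
[0, 4, 8, 12, 16]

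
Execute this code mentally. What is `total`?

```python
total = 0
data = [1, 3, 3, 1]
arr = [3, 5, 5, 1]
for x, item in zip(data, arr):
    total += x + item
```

Let's trace through this code step by step.

Initialize: total = 0
Initialize: data = [1, 3, 3, 1]
Initialize: arr = [3, 5, 5, 1]
Entering loop: for x, item in zip(data, arr):

After execution: total = 22
22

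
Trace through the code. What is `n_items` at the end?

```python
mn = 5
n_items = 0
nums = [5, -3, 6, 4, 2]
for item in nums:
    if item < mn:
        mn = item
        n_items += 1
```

Let's trace through this code step by step.

Initialize: mn = 5
Initialize: n_items = 0
Initialize: nums = [5, -3, 6, 4, 2]
Entering loop: for item in nums:

After execution: n_items = 1
1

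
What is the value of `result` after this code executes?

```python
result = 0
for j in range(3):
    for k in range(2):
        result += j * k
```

Let's trace through this code step by step.

Initialize: result = 0
Entering loop: for j in range(3):

After execution: result = 3
3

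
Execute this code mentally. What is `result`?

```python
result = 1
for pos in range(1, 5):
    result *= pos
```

Let's trace through this code step by step.

Initialize: result = 1
Entering loop: for pos in range(1, 5):

After execution: result = 24
24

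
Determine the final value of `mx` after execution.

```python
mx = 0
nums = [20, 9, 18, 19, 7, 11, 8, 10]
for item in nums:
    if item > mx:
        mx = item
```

Let's trace through this code step by step.

Initialize: mx = 0
Initialize: nums = [20, 9, 18, 19, 7, 11, 8, 10]
Entering loop: for item in nums:

After execution: mx = 20
20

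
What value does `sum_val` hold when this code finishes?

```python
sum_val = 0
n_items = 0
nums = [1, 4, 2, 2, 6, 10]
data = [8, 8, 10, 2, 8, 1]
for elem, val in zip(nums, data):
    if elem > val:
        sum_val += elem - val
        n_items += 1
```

Let's trace through this code step by step.

Initialize: sum_val = 0
Initialize: n_items = 0
Initialize: nums = [1, 4, 2, 2, 6, 10]
Initialize: data = [8, 8, 10, 2, 8, 1]
Entering loop: for elem, val in zip(nums, data):

After execution: sum_val = 9
9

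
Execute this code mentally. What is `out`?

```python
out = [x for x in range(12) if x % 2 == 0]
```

Let's trace through this code step by step.

Initialize: out = [x for x in range(12) if x % 2 == 0]

After execution: out = [0, 2, 4, 6, 8, 10]
[0, 2, 4, 6, 8, 10]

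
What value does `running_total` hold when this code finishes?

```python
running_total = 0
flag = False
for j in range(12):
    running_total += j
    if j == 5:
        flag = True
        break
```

Let's trace through this code step by step.

Initialize: running_total = 0
Initialize: flag = False
Entering loop: for j in range(12):

After execution: running_total = 15
15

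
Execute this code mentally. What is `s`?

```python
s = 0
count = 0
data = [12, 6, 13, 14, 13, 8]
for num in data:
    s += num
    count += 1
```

Let's trace through this code step by step.

Initialize: s = 0
Initialize: count = 0
Initialize: data = [12, 6, 13, 14, 13, 8]
Entering loop: for num in data:

After execution: s = 66
66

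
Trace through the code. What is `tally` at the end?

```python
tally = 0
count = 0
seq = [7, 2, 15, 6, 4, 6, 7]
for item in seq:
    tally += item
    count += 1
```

Let's trace through this code step by step.

Initialize: tally = 0
Initialize: count = 0
Initialize: seq = [7, 2, 15, 6, 4, 6, 7]
Entering loop: for item in seq:

After execution: tally = 47
47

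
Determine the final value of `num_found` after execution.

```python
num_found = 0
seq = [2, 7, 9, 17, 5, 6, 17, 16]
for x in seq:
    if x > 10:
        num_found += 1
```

Let's trace through this code step by step.

Initialize: num_found = 0
Initialize: seq = [2, 7, 9, 17, 5, 6, 17, 16]
Entering loop: for x in seq:

After execution: num_found = 3
3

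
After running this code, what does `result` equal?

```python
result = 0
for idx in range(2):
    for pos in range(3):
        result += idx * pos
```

Let's trace through this code step by step.

Initialize: result = 0
Entering loop: for idx in range(2):

After execution: result = 3
3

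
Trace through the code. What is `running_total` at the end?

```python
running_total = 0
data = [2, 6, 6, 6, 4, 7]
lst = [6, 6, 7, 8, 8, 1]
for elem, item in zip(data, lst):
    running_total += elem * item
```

Let's trace through this code step by step.

Initialize: running_total = 0
Initialize: data = [2, 6, 6, 6, 4, 7]
Initialize: lst = [6, 6, 7, 8, 8, 1]
Entering loop: for elem, item in zip(data, lst):

After execution: running_total = 177
177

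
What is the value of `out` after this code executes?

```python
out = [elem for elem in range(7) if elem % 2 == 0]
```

Let's trace through this code step by step.

Initialize: out = [elem for elem in range(7) if elem % 2 == 0]

After execution: out = [0, 2, 4, 6]
[0, 2, 4, 6]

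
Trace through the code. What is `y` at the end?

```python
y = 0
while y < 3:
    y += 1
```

Let's trace through this code step by step.

Initialize: y = 0
Entering loop: while y < 3:

After execution: y = 3
3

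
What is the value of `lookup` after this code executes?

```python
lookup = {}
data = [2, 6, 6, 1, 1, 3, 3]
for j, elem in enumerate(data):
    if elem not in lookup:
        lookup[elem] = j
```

Let's trace through this code step by step.

Initialize: lookup = {}
Initialize: data = [2, 6, 6, 1, 1, 3, 3]
Entering loop: for j, elem in enumerate(data):

After execution: lookup = {2: 0, 6: 1, 1: 3, 3: 5}
{2: 0, 6: 1, 1: 3, 3: 5}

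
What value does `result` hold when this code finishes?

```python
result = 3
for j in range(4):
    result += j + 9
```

Let's trace through this code step by step.

Initialize: result = 3
Entering loop: for j in range(4):

After execution: result = 45
45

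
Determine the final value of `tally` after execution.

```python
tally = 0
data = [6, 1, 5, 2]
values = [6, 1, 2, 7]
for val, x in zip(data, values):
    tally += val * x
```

Let's trace through this code step by step.

Initialize: tally = 0
Initialize: data = [6, 1, 5, 2]
Initialize: values = [6, 1, 2, 7]
Entering loop: for val, x in zip(data, values):

After execution: tally = 61
61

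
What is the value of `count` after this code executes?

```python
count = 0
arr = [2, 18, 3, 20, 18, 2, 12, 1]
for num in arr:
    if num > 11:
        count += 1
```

Let's trace through this code step by step.

Initialize: count = 0
Initialize: arr = [2, 18, 3, 20, 18, 2, 12, 1]
Entering loop: for num in arr:

After execution: count = 4
4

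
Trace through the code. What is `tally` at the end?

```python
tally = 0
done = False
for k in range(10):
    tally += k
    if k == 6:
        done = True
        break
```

Let's trace through this code step by step.

Initialize: tally = 0
Initialize: done = False
Entering loop: for k in range(10):

After execution: tally = 21
21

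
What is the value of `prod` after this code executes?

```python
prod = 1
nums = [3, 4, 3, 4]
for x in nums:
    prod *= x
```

Let's trace through this code step by step.

Initialize: prod = 1
Initialize: nums = [3, 4, 3, 4]
Entering loop: for x in nums:

After execution: prod = 144
144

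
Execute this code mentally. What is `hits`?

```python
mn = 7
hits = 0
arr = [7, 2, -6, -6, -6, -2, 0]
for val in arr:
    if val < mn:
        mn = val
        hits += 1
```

Let's trace through this code step by step.

Initialize: mn = 7
Initialize: hits = 0
Initialize: arr = [7, 2, -6, -6, -6, -2, 0]
Entering loop: for val in arr:

After execution: hits = 2
2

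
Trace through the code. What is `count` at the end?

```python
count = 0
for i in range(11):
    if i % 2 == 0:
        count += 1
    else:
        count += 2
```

Let's trace through this code step by step.

Initialize: count = 0
Entering loop: for i in range(11):

After execution: count = 16
16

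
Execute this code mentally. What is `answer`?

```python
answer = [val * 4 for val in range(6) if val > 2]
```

Let's trace through this code step by step.

Initialize: answer = [val * 4 for val in range(6) if val > 2]

After execution: answer = [12, 16, 20]
[12, 16, 20]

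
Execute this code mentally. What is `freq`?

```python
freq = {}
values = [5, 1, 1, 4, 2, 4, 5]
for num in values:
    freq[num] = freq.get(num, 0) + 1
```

Let's trace through this code step by step.

Initialize: freq = {}
Initialize: values = [5, 1, 1, 4, 2, 4, 5]
Entering loop: for num in values:

After execution: freq = {5: 2, 1: 2, 4: 2, 2: 1}
{5: 2, 1: 2, 4: 2, 2: 1}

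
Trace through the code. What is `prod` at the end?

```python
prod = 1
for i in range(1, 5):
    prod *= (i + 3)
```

Let's trace through this code step by step.

Initialize: prod = 1
Entering loop: for i in range(1, 5):

After execution: prod = 840
840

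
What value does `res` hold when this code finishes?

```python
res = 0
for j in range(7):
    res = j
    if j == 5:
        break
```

Let's trace through this code step by step.

Initialize: res = 0
Entering loop: for j in range(7):

After execution: res = 5
5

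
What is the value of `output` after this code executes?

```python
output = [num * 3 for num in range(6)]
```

Let's trace through this code step by step.

Initialize: output = [num * 3 for num in range(6)]

After execution: output = [0, 3, 6, 9, 12, 15]
[0, 3, 6, 9, 12, 15]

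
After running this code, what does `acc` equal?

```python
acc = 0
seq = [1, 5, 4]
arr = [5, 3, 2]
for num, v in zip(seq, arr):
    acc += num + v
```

Let's trace through this code step by step.

Initialize: acc = 0
Initialize: seq = [1, 5, 4]
Initialize: arr = [5, 3, 2]
Entering loop: for num, v in zip(seq, arr):

After execution: acc = 20
20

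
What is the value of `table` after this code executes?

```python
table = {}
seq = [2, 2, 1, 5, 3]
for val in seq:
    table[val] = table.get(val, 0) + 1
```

Let's trace through this code step by step.

Initialize: table = {}
Initialize: seq = [2, 2, 1, 5, 3]
Entering loop: for val in seq:

After execution: table = {2: 2, 1: 1, 5: 1, 3: 1}
{2: 2, 1: 1, 5: 1, 3: 1}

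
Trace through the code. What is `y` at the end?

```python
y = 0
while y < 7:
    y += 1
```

Let's trace through this code step by step.

Initialize: y = 0
Entering loop: while y < 7:

After execution: y = 7
7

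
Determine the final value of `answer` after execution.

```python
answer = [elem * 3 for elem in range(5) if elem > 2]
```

Let's trace through this code step by step.

Initialize: answer = [elem * 3 for elem in range(5) if elem > 2]

After execution: answer = [9, 12]
[9, 12]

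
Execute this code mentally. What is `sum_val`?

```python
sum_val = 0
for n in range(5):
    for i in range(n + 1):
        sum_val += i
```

Let's trace through this code step by step.

Initialize: sum_val = 0
Entering loop: for n in range(5):

After execution: sum_val = 20
20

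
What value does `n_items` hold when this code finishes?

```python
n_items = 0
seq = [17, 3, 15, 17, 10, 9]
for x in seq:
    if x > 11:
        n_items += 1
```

Let's trace through this code step by step.

Initialize: n_items = 0
Initialize: seq = [17, 3, 15, 17, 10, 9]
Entering loop: for x in seq:

After execution: n_items = 3
3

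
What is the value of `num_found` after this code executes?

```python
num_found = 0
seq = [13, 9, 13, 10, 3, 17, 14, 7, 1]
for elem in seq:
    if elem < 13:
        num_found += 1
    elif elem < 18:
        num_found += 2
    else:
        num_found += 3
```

Let's trace through this code step by step.

Initialize: num_found = 0
Initialize: seq = [13, 9, 13, 10, 3, 17, 14, 7, 1]
Entering loop: for elem in seq:

After execution: num_found = 13
13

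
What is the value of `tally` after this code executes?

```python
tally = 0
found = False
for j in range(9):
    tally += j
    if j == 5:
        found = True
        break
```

Let's trace through this code step by step.

Initialize: tally = 0
Initialize: found = False
Entering loop: for j in range(9):

After execution: tally = 15
15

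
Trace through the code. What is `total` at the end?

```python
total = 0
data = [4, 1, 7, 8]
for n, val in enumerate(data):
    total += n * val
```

Let's trace through this code step by step.

Initialize: total = 0
Initialize: data = [4, 1, 7, 8]
Entering loop: for n, val in enumerate(data):

After execution: total = 39
39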